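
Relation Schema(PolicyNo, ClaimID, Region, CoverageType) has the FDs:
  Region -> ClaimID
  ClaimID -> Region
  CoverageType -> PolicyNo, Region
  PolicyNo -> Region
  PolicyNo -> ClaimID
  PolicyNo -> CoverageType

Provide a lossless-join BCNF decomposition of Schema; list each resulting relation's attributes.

{ClaimID, Region}; {CoverageType, PolicyNo, Region}

Candidate keys of the original relation: {CoverageType}, {PolicyNo}.
Within {ClaimID, CoverageType, PolicyNo, Region}: {Region}⁺ ∩ {ClaimID, CoverageType, PolicyNo, Region} = {ClaimID, Region}, not the whole set, so Region -> ClaimID violates BCNF; decompose into {ClaimID, Region} and {CoverageType, PolicyNo, Region}.
{ClaimID, Region} has no BCNF violation.
{CoverageType, PolicyNo, Region} has no BCNF violation.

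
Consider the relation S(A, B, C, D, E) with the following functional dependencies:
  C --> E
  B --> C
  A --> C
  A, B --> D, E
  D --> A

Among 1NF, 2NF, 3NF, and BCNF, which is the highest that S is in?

1NF

Candidate keys: {A, B}, {B, D}. Prime attributes: {A, B, D}.
C --> E: {C}⁺ = {C, E}, which is not all of the attributes, so the left side is not a superkey — BCNF is violated.
Because {E} is non-prime and the left side of C --> E is not a superkey, the relation is not in 3NF.
The proper key subset {A} of {A, B} determines non-prime {C, E}, so the relation is not even in 2NF.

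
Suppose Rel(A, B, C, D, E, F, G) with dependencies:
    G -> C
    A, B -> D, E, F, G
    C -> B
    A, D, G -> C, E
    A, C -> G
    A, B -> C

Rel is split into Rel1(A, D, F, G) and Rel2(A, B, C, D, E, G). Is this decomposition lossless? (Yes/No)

Rel1 ∩ Rel2 = {A, D, G}; its closure under F is {A, B, C, D, E, F, G}.
This includes all of Rel1, so the common attributes are a superkey of Rel1 — the join is lossless.

Yes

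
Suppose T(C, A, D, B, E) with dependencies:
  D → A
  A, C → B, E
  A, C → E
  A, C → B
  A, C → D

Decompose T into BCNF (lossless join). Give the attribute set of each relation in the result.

{A, D}; {B, C, D, E}

Candidate keys of the original relation: {A, C}, {C, D}.
{A, B, C, D, E}: {D} determines {A, D} here but is not a superkey — split on D → A, giving {A, D} and {B, C, D, E}.
{A, D}: every determinant is a superkey — BCNF.
{B, C, D, E}: every determinant is a superkey — BCNF.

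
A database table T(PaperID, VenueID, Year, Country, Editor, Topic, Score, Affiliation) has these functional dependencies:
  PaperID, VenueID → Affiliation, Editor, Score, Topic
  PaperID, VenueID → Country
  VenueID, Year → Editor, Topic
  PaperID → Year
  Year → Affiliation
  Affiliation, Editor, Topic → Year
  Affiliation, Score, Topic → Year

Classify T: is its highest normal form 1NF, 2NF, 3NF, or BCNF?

1NF

Candidate key: {PaperID, VenueID}. Prime attributes: {PaperID, VenueID}.
For VenueID, Year → Editor, Topic we have {VenueID, Year}⁺ = {Affiliation, Editor, Topic, VenueID, Year}; {VenueID, Year} is not a superkey, so BCNF fails.
VenueID, Year → Editor, Topic determines the non-prime attributes {Editor, Topic} from a non-superkey — 3NF is violated.
{PaperID} is a proper subset of the key {PaperID, VenueID}, and {PaperID}⁺ contains the non-prime attributes {Affiliation, Year} — a partial dependency, so 2NF is violated.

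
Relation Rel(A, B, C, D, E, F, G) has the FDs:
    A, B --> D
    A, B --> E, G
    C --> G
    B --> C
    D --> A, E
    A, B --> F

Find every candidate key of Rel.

{A, B}, {B, D}

No FD produces {B}, so it must be in every candidate key.
Closure of {A, B} is {A, B, C, D, E, F, G}, the whole schema; {A, B} is a candidate key.
Closure of {B, D} is {A, B, C, D, E, F, G}, the whole schema; {B, D} is a candidate key.
Any other superkey properly contains one of these, so there are no further candidate keys.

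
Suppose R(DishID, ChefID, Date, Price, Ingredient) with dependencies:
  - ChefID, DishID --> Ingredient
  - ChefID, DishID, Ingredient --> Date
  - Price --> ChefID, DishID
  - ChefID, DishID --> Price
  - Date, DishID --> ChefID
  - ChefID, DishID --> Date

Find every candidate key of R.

{ChefID, DishID}, {Date, DishID}, {Price}

Closure of {Price} is {ChefID, Date, DishID, Ingredient, Price}, the whole schema; {Price} is a candidate key.
Closure of {ChefID, DishID} is {ChefID, Date, DishID, Ingredient, Price}, the whole schema; {ChefID, DishID} is a candidate key.
Closure of {Date, DishID} is {ChefID, Date, DishID, Ingredient, Price}, the whole schema; {Date, DishID} is a candidate key.
These are minimal and exhaustive — every other superkey contains one of them.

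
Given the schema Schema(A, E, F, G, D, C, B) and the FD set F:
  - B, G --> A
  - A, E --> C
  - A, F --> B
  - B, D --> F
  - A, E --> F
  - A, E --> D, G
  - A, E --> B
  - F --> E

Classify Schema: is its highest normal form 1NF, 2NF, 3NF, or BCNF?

Candidate keys: {A, B, D}, {A, E}, {A, F}, {B, D, G}, {B, E, G}, {B, F, G}. Prime attributes: {A, B, D, E, F, G}.
For B, G --> A we have {B, G}⁺ = {A, B, G}; {B, G} is not a superkey, so BCNF fails.
Its right-hand attributes {A} are all prime, as are those of every other non-superkey FD — the relation is in 3NF.

3NF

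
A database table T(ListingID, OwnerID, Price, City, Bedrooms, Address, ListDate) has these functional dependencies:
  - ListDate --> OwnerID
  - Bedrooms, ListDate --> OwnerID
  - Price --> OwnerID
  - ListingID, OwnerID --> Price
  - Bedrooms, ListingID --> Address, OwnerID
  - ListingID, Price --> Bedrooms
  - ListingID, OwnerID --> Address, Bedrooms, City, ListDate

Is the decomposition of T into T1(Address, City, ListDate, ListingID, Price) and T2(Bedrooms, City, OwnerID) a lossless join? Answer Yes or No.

T1 ∩ T2 = {City}; its closure under F is {City}.
The closure covers neither T1 nor T2 entirely; the join is not lossless.

No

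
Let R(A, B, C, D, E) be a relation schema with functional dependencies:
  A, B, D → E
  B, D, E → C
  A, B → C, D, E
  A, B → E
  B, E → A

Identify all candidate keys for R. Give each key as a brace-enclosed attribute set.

{A, B}, {B, E}

No FD produces {B}, so it must be in every candidate key.
{A, B}⁺ = {A, B, C, D, E}, which is every attribute, so {A, B} is a candidate key.
{B, E}⁺ = {A, B, C, D, E}, which is every attribute, so {B, E} is a candidate key.
No proper subset of any of these is a key, and no other minimal superkey exists.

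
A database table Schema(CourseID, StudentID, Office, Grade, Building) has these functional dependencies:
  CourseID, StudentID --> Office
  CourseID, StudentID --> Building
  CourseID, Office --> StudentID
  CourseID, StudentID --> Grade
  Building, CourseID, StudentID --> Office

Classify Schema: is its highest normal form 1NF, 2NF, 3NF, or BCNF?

BCNF

Candidate keys: {CourseID, Office}, {CourseID, StudentID}. Prime attributes: {CourseID, Office, StudentID}.
Each dependency's left side is a superkey — BCNF holds.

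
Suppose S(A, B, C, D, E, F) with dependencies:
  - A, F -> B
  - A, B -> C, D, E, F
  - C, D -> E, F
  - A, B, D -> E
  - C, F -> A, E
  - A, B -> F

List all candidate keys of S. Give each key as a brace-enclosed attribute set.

{A, B}, {A, F}, {C, D}, {C, F}

{A, B}⁺ = {A, B, C, D, E, F} — all of the relation — so {A, B} is a candidate key.
{A, F}⁺ = {A, B, C, D, E, F} — all of the relation — so {A, F} is a candidate key.
{C, D}⁺ = {A, B, C, D, E, F} — all of the relation — so {C, D} is a candidate key.
{C, F}⁺ = {A, B, C, D, E, F} — all of the relation — so {C, F} is a candidate key.
Any other superkey properly contains one of these, so there are no further candidate keys.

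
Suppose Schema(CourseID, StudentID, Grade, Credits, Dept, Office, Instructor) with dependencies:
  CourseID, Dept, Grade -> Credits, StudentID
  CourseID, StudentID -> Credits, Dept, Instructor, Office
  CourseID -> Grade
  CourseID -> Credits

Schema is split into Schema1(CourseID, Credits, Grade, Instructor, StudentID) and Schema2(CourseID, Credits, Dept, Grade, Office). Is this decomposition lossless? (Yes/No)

The shared attributes are {CourseID, Credits, Grade} and {CourseID, Credits, Grade}⁺ = {CourseID, Credits, Grade}.
The closure covers neither Schema1 nor Schema2 entirely; the join is not lossless.

No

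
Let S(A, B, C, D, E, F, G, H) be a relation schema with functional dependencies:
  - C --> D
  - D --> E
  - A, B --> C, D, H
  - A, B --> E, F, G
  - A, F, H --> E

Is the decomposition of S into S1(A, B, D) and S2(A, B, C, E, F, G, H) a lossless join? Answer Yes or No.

Yes

The shared attributes are {A, B} and {A, B}⁺ = {A, B, C, D, E, F, G, H}.
S1 is contained in that closure, so S1 ∩ S2 --> S1 holds and the join is lossless.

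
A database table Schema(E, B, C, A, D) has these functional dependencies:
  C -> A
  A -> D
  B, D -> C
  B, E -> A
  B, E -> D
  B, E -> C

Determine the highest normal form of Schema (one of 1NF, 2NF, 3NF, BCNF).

2NF

Candidate key: {B, E}. Prime attributes: {B, E}.
C -> A: {C}⁺ = {A, C, D}, which is not all of the attributes, so the left side is not a superkey — BCNF is violated.
C -> A has non-prime {A} on the right and a non-superkey on the left, so 3NF fails.
No non-prime attribute depends on a proper subset of any candidate key, so 2NF holds.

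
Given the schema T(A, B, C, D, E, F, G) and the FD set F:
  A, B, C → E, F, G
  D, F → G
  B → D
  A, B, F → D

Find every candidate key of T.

{A, B, C} never appear on the right of any FD, so every key must include all of them.
{A, B, C} is a candidate key since {A, B, C}⁺ = {A, B, C, D, E, F, G} covers every attribute.
No other minimal set has full closure, so this is the only candidate key.

{A, B, C}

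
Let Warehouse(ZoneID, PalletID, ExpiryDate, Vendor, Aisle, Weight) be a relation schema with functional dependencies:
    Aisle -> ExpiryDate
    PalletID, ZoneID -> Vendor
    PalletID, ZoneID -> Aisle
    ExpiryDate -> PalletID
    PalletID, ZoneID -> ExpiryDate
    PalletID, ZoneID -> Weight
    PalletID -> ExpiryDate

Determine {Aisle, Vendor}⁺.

Start with {Aisle, Vendor}.
Aisle -> ExpiryDate applies; add {ExpiryDate} → now {Aisle, ExpiryDate, Vendor}.
ExpiryDate -> PalletID applies; add {PalletID} → now {Aisle, ExpiryDate, PalletID, Vendor}.
No further FD applies.

{Aisle, ExpiryDate, PalletID, Vendor}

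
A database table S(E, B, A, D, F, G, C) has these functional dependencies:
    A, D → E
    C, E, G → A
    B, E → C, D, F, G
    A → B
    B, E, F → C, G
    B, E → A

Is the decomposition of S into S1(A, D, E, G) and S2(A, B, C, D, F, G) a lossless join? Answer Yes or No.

Yes

S1 ∩ S2 = {A, D, G}; its closure under F is {A, B, C, D, E, F, G}.
This includes all of S1, so the common attributes are a superkey of S1 — the join is lossless.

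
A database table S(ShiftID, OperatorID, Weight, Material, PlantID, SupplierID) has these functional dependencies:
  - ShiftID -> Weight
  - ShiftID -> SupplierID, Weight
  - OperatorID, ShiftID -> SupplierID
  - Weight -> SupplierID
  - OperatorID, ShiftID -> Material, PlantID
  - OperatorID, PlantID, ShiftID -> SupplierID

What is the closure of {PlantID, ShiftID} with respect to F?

Start with {PlantID, ShiftID}.
ShiftID -> Weight applies; add {Weight} → now {PlantID, ShiftID, Weight}.
ShiftID -> SupplierID, Weight applies; add {SupplierID} → now {PlantID, ShiftID, SupplierID, Weight}.
No further FD applies.

{PlantID, ShiftID, SupplierID, Weight}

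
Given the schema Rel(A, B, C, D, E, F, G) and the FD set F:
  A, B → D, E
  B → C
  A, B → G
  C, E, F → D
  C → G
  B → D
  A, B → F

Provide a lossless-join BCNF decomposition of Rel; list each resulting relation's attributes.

{A, B, E, F}; {B, C, D}; {C, G}

Candidate key of the original relation: {A, B}.
Within {A, B, C, D, E, F, G}: {B}⁺ ∩ {A, B, C, D, E, F, G} = {B, C, D, G}, not the whole set, so B → C, D, G violates BCNF; decompose into {B, C, D, G} and {A, B, E, F}.
Within {B, C, D, G}: {C}⁺ ∩ {B, C, D, G} = {C, G}, not the whole set, so C → G violates BCNF; decompose into {C, G} and {B, C, D}.
{C, G} has no BCNF violation.
{B, C, D} has no BCNF violation.
{A, B, E, F} has no BCNF violation.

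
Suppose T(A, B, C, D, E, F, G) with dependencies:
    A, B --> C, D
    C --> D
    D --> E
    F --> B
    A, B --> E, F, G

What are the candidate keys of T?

Attributes never on any right-hand side: {A} — every candidate key must contain it.
{A, B}⁺ = {A, B, C, D, E, F, G}, which is every attribute, so {A, B} is a candidate key.
{A, F}⁺ = {A, B, C, D, E, F, G}, which is every attribute, so {A, F} is a candidate key.
These are minimal and exhaustive — every other superkey contains one of them.

{A, B}, {A, F}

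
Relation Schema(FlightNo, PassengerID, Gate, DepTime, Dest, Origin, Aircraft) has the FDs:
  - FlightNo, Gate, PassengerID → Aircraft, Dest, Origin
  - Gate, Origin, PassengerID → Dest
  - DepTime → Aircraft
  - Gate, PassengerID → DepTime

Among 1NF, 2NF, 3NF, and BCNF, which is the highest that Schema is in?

Candidate key: {FlightNo, Gate, PassengerID}. Prime attributes: {FlightNo, Gate, PassengerID}.
Gate, Origin, PassengerID → Dest breaks BCNF: {Gate, Origin, PassengerID}⁺ = {Aircraft, DepTime, Dest, Gate, Origin, PassengerID}, so {Gate, Origin, PassengerID} is not a superkey.
Because {Dest} is non-prime and the left side of Gate, Origin, PassengerID → Dest is not a superkey, the relation is not in 3NF.
Since {Gate, PassengerID} ⊂ {FlightNo, Gate, PassengerID} and {Gate, PassengerID}⁺ ⊇ {Aircraft, DepTime} with {Aircraft, DepTime} non-prime, there is a partial dependency; 2NF fails.

1NF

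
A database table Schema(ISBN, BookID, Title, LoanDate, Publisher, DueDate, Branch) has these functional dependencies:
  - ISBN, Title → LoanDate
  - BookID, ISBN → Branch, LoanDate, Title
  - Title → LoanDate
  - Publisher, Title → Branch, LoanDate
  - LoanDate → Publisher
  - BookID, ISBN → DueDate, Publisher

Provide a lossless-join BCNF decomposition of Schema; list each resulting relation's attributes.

Candidate key of the original relation: {BookID, ISBN}.
In {BookID, Branch, DueDate, ISBN, LoanDate, Publisher, Title}, {ISBN, Title} is not a superkey ({ISBN, Title}⁺ restricted to this set is {Branch, ISBN, LoanDate, Publisher, Title}), so split on ISBN, Title → Branch, LoanDate, Publisher into {Branch, ISBN, LoanDate, Publisher, Title} and {BookID, DueDate, ISBN, Title}.
In {Branch, ISBN, LoanDate, Publisher, Title}, {Title} is not a superkey ({Title}⁺ restricted to this set is {Branch, LoanDate, Publisher, Title}), so split on Title → Branch, LoanDate, Publisher into {Branch, LoanDate, Publisher, Title} and {ISBN, Title}.
In {Branch, LoanDate, Publisher, Title}, {LoanDate} is not a superkey ({LoanDate}⁺ restricted to this set is {LoanDate, Publisher}), so split on LoanDate → Publisher into {LoanDate, Publisher} and {Branch, LoanDate, Title}.
{LoanDate, Publisher} is in BCNF.
{Branch, LoanDate, Title} is in BCNF.
{ISBN, Title} is in BCNF.
{BookID, DueDate, ISBN, Title} is in BCNF.

{BookID, DueDate, ISBN, Title}; {Branch, LoanDate, Title}; {LoanDate, Publisher}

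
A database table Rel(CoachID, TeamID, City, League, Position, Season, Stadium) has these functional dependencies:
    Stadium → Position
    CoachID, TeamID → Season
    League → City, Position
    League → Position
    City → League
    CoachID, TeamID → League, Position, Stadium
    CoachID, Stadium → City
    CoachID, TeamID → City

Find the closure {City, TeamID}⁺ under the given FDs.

Start with {City, TeamID}.
City → League applies; add {League} → now {City, League, TeamID}.
League → City, Position applies; add {Position} → now {City, League, Position, TeamID}.
No further FD applies.

{City, League, Position, TeamID}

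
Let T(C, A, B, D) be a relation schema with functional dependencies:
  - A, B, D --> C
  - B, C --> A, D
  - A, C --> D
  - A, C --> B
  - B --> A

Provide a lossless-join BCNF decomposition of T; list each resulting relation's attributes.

Candidate keys of the original relation: {A, C}, {B, C}, {B, D}.
Within {A, B, C, D}: {B}⁺ ∩ {A, B, C, D} = {A, B}, not the whole set, so B --> A violates BCNF; decompose into {A, B} and {B, C, D}.
{A, B} is in BCNF.
{B, C, D} is in BCNF.

{A, B}; {B, C, D}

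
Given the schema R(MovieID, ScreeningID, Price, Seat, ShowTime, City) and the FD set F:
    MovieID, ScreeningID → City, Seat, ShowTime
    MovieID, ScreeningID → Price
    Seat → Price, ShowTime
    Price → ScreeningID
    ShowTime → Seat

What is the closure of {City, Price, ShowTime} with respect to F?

Start with {City, Price, ShowTime}.
Price → ScreeningID applies; add {ScreeningID} → now {City, Price, ScreeningID, ShowTime}.
ShowTime → Seat applies; add {Seat} → now {City, Price, ScreeningID, Seat, ShowTime}.
No further FD applies.

{City, Price, ScreeningID, Seat, ShowTime}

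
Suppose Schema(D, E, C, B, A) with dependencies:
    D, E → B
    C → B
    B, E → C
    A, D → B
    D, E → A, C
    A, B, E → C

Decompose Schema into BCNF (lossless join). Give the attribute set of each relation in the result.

{A, C, D, E}; {B, C}

Candidate key of the original relation: {D, E}.
In {A, B, C, D, E}, {C} is not a superkey ({C}⁺ restricted to this set is {B, C}), so split on C → B into {B, C} and {A, C, D, E}.
{B, C} has no BCNF violation.
{A, C, D, E} has no BCNF violation.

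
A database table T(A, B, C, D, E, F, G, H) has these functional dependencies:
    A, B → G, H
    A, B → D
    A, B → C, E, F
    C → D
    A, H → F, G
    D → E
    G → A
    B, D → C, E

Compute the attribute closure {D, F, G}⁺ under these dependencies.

Start with {D, F, G}.
D → E applies; add {E} → now {D, E, F, G}.
G → A applies; add {A} → now {A, D, E, F, G}.
No further FD applies.

{A, D, E, F, G}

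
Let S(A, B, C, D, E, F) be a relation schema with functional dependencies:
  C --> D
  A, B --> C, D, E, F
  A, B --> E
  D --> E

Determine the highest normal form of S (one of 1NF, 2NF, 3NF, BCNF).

2NF

Candidate key: {A, B}. Prime attributes: {A, B}.
C --> D: {C}⁺ = {C, D, E}, which is not all of the attributes, so the left side is not a superkey — BCNF is violated.
C --> D determines the non-prime attribute {D} from a non-superkey — 3NF is violated.
Checking every proper subset of each key, none determines a non-prime attribute — 2NF is satisfied.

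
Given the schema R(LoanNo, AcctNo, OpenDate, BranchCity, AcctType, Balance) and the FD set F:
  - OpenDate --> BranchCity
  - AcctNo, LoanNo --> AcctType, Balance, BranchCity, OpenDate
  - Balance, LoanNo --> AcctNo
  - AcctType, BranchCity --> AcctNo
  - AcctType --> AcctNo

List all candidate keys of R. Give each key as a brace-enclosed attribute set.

{AcctNo, LoanNo}, {AcctType, LoanNo}, {Balance, LoanNo}

No FD produces {LoanNo}, so it must be in every candidate key.
{AcctNo, LoanNo}⁺ = {AcctNo, AcctType, Balance, BranchCity, LoanNo, OpenDate} — all of the relation — so {AcctNo, LoanNo} is a candidate key.
{AcctType, LoanNo}⁺ = {AcctNo, AcctType, Balance, BranchCity, LoanNo, OpenDate} — all of the relation — so {AcctType, LoanNo} is a candidate key.
{Balance, LoanNo}⁺ = {AcctNo, AcctType, Balance, BranchCity, LoanNo, OpenDate} — all of the relation — so {Balance, LoanNo} is a candidate key.
These are minimal and exhaustive — every other superkey contains one of them.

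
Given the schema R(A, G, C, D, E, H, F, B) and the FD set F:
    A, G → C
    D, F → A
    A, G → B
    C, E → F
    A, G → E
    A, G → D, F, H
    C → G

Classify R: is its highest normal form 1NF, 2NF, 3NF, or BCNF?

3NF

Candidate keys: {A, C}, {A, G}, {C, D, E}, {C, D, F}, {D, F, G}. Prime attributes: {A, C, D, E, F, G}.
D, F → A breaks BCNF: {D, F}⁺ = {A, D, F}, so {D, F} is not a superkey.
Its right-hand attributes {A} are all prime, as are those of every other non-superkey FD — the relation is in 3NF.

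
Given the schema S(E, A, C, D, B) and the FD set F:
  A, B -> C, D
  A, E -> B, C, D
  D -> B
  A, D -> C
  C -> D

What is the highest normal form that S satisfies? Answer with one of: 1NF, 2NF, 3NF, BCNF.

2NF

Candidate key: {A, E}. Prime attributes: {A, E}.
For A, B -> C, D we have {A, B}⁺ = {A, B, C, D}; {A, B} is not a superkey, so BCNF fails.
A, B -> C, D has non-prime {C, D} on the right and a non-superkey on the left, so 3NF fails.
No proper subset of a key has a non-prime attribute in its closure, so there is no partial dependency; 2NF holds.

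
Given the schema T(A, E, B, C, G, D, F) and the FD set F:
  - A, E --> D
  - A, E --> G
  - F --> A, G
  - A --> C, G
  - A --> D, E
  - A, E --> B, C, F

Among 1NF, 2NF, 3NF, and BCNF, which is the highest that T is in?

Candidate keys: {A}, {F}. Prime attributes: {A, F}.
Every FD has a superkey on the left, so the relation is in BCNF.

BCNF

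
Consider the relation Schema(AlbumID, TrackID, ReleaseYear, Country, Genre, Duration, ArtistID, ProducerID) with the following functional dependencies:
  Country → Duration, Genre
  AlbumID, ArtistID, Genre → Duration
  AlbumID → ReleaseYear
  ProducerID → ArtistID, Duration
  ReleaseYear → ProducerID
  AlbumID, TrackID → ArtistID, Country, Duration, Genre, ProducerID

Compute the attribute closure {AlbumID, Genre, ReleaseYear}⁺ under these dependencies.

Start with {AlbumID, Genre, ReleaseYear}.
ReleaseYear → ProducerID applies; add {ProducerID} → now {AlbumID, Genre, ProducerID, ReleaseYear}.
ProducerID → ArtistID, Duration applies; add {ArtistID, Duration} → now {AlbumID, ArtistID, Duration, Genre, ProducerID, ReleaseYear}.
No further FD applies.

{AlbumID, ArtistID, Duration, Genre, ProducerID, ReleaseYear}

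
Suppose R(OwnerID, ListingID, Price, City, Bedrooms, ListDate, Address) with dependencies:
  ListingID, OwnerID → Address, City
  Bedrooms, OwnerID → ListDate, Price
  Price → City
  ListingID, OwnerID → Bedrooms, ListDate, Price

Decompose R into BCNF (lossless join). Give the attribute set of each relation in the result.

Candidate key of the original relation: {ListingID, OwnerID}.
Within {Address, Bedrooms, City, ListDate, ListingID, OwnerID, Price}: {Bedrooms, OwnerID}⁺ ∩ {Address, Bedrooms, City, ListDate, ListingID, OwnerID, Price} = {Bedrooms, City, ListDate, OwnerID, Price}, not the whole set, so Bedrooms, OwnerID → City, ListDate, Price violates BCNF; decompose into {Bedrooms, City, ListDate, OwnerID, Price} and {Address, Bedrooms, ListingID, OwnerID}.
Within {Bedrooms, City, ListDate, OwnerID, Price}: {Price}⁺ ∩ {Bedrooms, City, ListDate, OwnerID, Price} = {City, Price}, not the whole set, so Price → City violates BCNF; decompose into {City, Price} and {Bedrooms, ListDate, OwnerID, Price}.
{City, Price}: every determinant is a superkey — BCNF.
{Bedrooms, ListDate, OwnerID, Price}: every determinant is a superkey — BCNF.
{Address, Bedrooms, ListingID, OwnerID}: every determinant is a superkey — BCNF.

{Address, Bedrooms, ListingID, OwnerID}; {Bedrooms, ListDate, OwnerID, Price}; {City, Price}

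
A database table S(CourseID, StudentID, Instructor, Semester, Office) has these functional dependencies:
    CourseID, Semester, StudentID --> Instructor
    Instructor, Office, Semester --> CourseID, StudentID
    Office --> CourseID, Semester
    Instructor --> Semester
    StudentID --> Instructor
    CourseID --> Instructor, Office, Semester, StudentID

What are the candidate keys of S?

{CourseID}, {Office}

Closure of {CourseID} is {CourseID, Instructor, Office, Semester, StudentID}, the whole schema; {CourseID} is a candidate key.
Closure of {Office} is {CourseID, Instructor, Office, Semester, StudentID}, the whole schema; {Office} is a candidate key.
No proper subset of any of these is a key, and no other minimal superkey exists.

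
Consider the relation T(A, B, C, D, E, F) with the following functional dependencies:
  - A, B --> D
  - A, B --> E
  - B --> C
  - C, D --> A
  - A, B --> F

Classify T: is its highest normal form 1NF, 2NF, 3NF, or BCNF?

Candidate keys: {A, B}, {B, D}. Prime attributes: {A, B, D}.
For B --> C we have {B}⁺ = {B, C}; {B} is not a superkey, so BCNF fails.
B --> C has non-prime {C} on the right and a non-superkey on the left, so 3NF fails.
The proper key subset {B} of {A, B} determines non-prime {C}, so the relation is not even in 2NF.

1NF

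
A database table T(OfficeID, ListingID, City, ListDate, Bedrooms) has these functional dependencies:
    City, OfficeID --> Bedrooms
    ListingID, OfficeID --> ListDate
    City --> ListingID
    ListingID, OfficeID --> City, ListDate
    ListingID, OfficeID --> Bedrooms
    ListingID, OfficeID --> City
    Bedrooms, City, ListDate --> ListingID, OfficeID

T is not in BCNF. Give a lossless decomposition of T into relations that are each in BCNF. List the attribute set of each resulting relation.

Candidate keys of the original relation: {Bedrooms, City, ListDate}, {City, OfficeID}, {ListingID, OfficeID}.
Within {Bedrooms, City, ListDate, ListingID, OfficeID}: {City}⁺ ∩ {Bedrooms, City, ListDate, ListingID, OfficeID} = {City, ListingID}, not the whole set, so City --> ListingID violates BCNF; decompose into {City, ListingID} and {Bedrooms, City, ListDate, OfficeID}.
{City, ListingID}: every determinant is a superkey — BCNF.
{Bedrooms, City, ListDate, OfficeID}: every determinant is a superkey — BCNF.

{Bedrooms, City, ListDate, OfficeID}; {City, ListingID}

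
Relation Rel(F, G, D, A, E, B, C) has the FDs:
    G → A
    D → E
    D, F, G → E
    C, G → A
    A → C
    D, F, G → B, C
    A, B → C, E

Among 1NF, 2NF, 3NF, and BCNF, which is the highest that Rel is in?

1NF

Candidate key: {D, F, G}. Prime attributes: {D, F, G}.
G → A breaks BCNF: {G}⁺ = {A, C, G}, so {G} is not a superkey.
G → A has non-prime {A} on the right and a non-superkey on the left, so 3NF fails.
Since {D} ⊂ {D, F, G} and {D}⁺ ⊇ {E} with {E} non-prime, there is a partial dependency; 2NF fails.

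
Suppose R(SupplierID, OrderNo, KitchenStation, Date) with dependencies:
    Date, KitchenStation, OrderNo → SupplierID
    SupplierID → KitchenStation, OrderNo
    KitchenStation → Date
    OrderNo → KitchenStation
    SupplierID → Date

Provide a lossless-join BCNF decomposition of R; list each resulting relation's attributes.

Candidate keys of the original relation: {OrderNo}, {SupplierID}.
{Date, KitchenStation, OrderNo, SupplierID}: {KitchenStation} determines {Date, KitchenStation} here but is not a superkey — split on KitchenStation → Date, giving {Date, KitchenStation} and {KitchenStation, OrderNo, SupplierID}.
{Date, KitchenStation}: every determinant is a superkey — BCNF.
{KitchenStation, OrderNo, SupplierID}: every determinant is a superkey — BCNF.

{Date, KitchenStation}; {KitchenStation, OrderNo, SupplierID}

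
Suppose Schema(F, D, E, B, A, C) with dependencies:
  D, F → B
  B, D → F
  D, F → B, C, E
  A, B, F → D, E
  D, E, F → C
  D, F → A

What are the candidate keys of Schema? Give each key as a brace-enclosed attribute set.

{A, B, F}, {B, D}, {D, F}

{B, D}⁺ = {A, B, C, D, E, F}, which is every attribute, so {B, D} is a candidate key.
{D, F}⁺ = {A, B, C, D, E, F}, which is every attribute, so {D, F} is a candidate key.
{A, B, F}⁺ = {A, B, C, D, E, F}, which is every attribute, so {A, B, F} is a candidate key.
These are minimal and exhaustive — every other superkey contains one of them.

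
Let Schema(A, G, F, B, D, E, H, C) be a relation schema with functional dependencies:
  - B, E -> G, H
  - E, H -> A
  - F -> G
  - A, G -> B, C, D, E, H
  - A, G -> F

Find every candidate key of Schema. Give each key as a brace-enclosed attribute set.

{A, F}, {A, G}, {B, E}, {E, F, H}, {E, G, H}

{A, F}⁺ = {A, B, C, D, E, F, G, H} — all of the relation — so {A, F} is a candidate key.
{A, G}⁺ = {A, B, C, D, E, F, G, H} — all of the relation — so {A, G} is a candidate key.
{B, E}⁺ = {A, B, C, D, E, F, G, H} — all of the relation — so {B, E} is a candidate key.
{E, F, H}⁺ = {A, B, C, D, E, F, G, H} — all of the relation — so {E, F, H} is a candidate key.
{E, G, H}⁺ = {A, B, C, D, E, F, G, H} — all of the relation — so {E, G, H} is a candidate key.
These are minimal and exhaustive — every other superkey contains one of them.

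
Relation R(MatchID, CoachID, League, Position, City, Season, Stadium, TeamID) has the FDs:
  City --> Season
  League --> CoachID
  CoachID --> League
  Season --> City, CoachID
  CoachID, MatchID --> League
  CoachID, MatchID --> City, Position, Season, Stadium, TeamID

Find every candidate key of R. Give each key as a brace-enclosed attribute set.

{City, MatchID}, {CoachID, MatchID}, {League, MatchID}, {MatchID, Season}

Attributes never on any right-hand side: {MatchID} — every candidate key must contain it.
{City, MatchID} is a candidate key since {City, MatchID}⁺ = {City, CoachID, League, MatchID, Position, Season, Stadium, TeamID} covers every attribute.
{CoachID, MatchID} is a candidate key since {CoachID, MatchID}⁺ = {City, CoachID, League, MatchID, Position, Season, Stadium, TeamID} covers every attribute.
{League, MatchID} is a candidate key since {League, MatchID}⁺ = {City, CoachID, League, MatchID, Position, Season, Stadium, TeamID} covers every attribute.
{MatchID, Season} is a candidate key since {MatchID, Season}⁺ = {City, CoachID, League, MatchID, Position, Season, Stadium, TeamID} covers every attribute.
Any other superkey properly contains one of these, so there are no further candidate keys.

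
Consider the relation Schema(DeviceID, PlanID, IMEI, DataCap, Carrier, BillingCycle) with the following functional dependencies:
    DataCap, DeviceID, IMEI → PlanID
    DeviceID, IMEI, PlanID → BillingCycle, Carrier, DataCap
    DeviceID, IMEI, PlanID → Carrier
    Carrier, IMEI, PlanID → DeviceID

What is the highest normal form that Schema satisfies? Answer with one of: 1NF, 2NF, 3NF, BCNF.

BCNF

Candidate keys: {Carrier, IMEI, PlanID}, {DataCap, DeviceID, IMEI}, {DeviceID, IMEI, PlanID}. Prime attributes: {Carrier, DataCap, DeviceID, IMEI, PlanID}.
The left-hand side of every FD is a superkey, so BCNF is satisfied.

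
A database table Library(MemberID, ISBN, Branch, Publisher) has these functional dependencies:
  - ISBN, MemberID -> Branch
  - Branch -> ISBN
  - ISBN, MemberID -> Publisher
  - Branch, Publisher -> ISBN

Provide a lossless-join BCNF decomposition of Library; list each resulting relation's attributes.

Candidate keys of the original relation: {Branch, MemberID}, {ISBN, MemberID}.
{Branch, ISBN, MemberID, Publisher}: {Branch} determines {Branch, ISBN} here but is not a superkey — split on Branch -> ISBN, giving {Branch, ISBN} and {Branch, MemberID, Publisher}.
{Branch, ISBN} has no BCNF violation.
{Branch, MemberID, Publisher} has no BCNF violation.

{Branch, ISBN}; {Branch, MemberID, Publisher}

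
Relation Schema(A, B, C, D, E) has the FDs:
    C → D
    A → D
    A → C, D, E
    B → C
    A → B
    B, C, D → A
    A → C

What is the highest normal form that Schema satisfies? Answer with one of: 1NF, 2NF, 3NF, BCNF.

2NF

Candidate keys: {A}, {B}. Prime attributes: {A, B}.
For C → D we have {C}⁺ = {C, D}; {C} is not a superkey, so BCNF fails.
C → D determines the non-prime attribute {D} from a non-superkey — 3NF is violated.
With only single-attribute keys there can be no partial dependency, so 2NF holds.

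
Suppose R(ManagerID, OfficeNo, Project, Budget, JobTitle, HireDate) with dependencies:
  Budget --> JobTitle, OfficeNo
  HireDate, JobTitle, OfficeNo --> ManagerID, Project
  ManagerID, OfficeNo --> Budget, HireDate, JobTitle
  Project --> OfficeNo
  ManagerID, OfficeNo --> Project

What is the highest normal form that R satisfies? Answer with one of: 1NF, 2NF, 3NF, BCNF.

3NF

Candidate keys: {Budget, HireDate}, {Budget, ManagerID}, {HireDate, JobTitle, OfficeNo}, {HireDate, JobTitle, Project}, {ManagerID, OfficeNo}, {ManagerID, Project}. Prime attributes: {Budget, HireDate, JobTitle, ManagerID, OfficeNo, Project}.
Budget --> JobTitle, OfficeNo: {Budget}⁺ = {Budget, JobTitle, OfficeNo}, which is not all of the attributes, so the left side is not a superkey — BCNF is violated.
Since {JobTitle, OfficeNo} ⊆ prime attributes and every other non-superkey FD also has a prime right side, the schema is in 3NF.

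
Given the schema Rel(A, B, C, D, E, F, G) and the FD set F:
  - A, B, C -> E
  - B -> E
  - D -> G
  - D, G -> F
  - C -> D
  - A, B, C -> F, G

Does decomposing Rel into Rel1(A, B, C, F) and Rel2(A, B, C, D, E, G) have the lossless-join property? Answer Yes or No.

The shared attributes are {A, B, C} and {A, B, C}⁺ = {A, B, C, D, E, F, G}.
Rel1 is contained in that closure, so Rel1 ∩ Rel2 -> Rel1 holds and the join is lossless.

Yes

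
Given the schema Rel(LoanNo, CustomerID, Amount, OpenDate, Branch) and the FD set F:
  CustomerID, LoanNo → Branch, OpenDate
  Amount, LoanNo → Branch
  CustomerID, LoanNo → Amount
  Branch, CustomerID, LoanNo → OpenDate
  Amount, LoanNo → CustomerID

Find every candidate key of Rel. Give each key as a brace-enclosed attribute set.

{Amount, LoanNo}, {CustomerID, LoanNo}

Attributes never on any right-hand side: {LoanNo} — every candidate key must contain it.
{Amount, LoanNo} is a candidate key since {Amount, LoanNo}⁺ = {Amount, Branch, CustomerID, LoanNo, OpenDate} covers every attribute.
{CustomerID, LoanNo} is a candidate key since {CustomerID, LoanNo}⁺ = {Amount, Branch, CustomerID, LoanNo, OpenDate} covers every attribute.
These are minimal and exhaustive — every other superkey contains one of them.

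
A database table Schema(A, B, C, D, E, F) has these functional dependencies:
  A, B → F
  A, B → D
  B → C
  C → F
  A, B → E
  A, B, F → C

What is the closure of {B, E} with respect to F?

Start with {B, E}.
B → C applies; add {C} → now {B, C, E}.
C → F applies; add {F} → now {B, C, E, F}.
No further FD applies.

{B, C, E, F}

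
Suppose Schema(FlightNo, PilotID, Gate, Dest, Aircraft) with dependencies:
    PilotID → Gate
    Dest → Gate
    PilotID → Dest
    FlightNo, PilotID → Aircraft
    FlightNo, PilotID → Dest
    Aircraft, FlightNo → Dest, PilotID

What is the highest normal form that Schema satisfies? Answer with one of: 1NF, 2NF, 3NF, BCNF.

1NF

Candidate keys: {Aircraft, FlightNo}, {FlightNo, PilotID}. Prime attributes: {Aircraft, FlightNo, PilotID}.
PilotID → Gate: {PilotID}⁺ = {Dest, Gate, PilotID}, which is not all of the attributes, so the left side is not a superkey — BCNF is violated.
Because {Gate} is non-prime and the left side of PilotID → Gate is not a superkey, the relation is not in 3NF.
{PilotID} is a proper subset of the key {FlightNo, PilotID}, and {PilotID}⁺ contains the non-prime attributes {Dest, Gate} — a partial dependency, so 2NF is violated.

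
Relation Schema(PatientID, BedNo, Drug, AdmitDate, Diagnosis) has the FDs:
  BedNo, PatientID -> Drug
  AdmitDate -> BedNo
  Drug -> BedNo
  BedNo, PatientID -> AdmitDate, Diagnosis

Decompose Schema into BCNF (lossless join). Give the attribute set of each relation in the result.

{AdmitDate, BedNo}; {AdmitDate, Diagnosis, Drug, PatientID}

Candidate keys of the original relation: {AdmitDate, PatientID}, {BedNo, PatientID}, {Drug, PatientID}.
Within {AdmitDate, BedNo, Diagnosis, Drug, PatientID}: {AdmitDate}⁺ ∩ {AdmitDate, BedNo, Diagnosis, Drug, PatientID} = {AdmitDate, BedNo}, not the whole set, so AdmitDate -> BedNo violates BCNF; decompose into {AdmitDate, BedNo} and {AdmitDate, Diagnosis, Drug, PatientID}.
{AdmitDate, BedNo}: every determinant is a superkey — BCNF.
{AdmitDate, Diagnosis, Drug, PatientID}: every determinant is a superkey — BCNF.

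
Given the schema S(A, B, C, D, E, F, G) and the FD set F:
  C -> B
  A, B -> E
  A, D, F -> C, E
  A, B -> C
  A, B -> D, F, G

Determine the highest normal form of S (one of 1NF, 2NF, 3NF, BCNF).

3NF

Candidate keys: {A, B}, {A, C}, {A, D, F}. Prime attributes: {A, B, C, D, F}.
C -> B: {C}⁺ = {B, C}, which is not all of the attributes, so the left side is not a superkey — BCNF is violated.
Its right-hand attributes {B} are all prime, as are those of every other non-superkey FD — the relation is in 3NF.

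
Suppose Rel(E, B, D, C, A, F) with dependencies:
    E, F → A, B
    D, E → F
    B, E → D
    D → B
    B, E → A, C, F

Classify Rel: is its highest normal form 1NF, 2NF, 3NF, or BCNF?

Candidate keys: {B, E}, {D, E}, {E, F}. Prime attributes: {B, D, E, F}.
D → B: {D}⁺ = {B, D}, which is not all of the attributes, so the left side is not a superkey — BCNF is violated.
Since {B} ⊆ prime attributes and every other non-superkey FD also has a prime right side, the schema is in 3NF.

3NF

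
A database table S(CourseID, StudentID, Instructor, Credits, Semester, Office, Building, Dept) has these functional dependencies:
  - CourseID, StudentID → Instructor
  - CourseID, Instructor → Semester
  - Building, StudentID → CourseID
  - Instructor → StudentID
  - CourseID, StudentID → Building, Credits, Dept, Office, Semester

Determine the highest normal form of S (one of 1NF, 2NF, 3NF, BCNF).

3NF

Candidate keys: {Building, Instructor}, {Building, StudentID}, {CourseID, Instructor}, {CourseID, StudentID}. Prime attributes: {Building, CourseID, Instructor, StudentID}.
For Instructor → StudentID we have {Instructor}⁺ = {Instructor, StudentID}; {Instructor} is not a superkey, so BCNF fails.
Since {StudentID} ⊆ prime attributes and every other non-superkey FD also has a prime right side, the schema is in 3NF.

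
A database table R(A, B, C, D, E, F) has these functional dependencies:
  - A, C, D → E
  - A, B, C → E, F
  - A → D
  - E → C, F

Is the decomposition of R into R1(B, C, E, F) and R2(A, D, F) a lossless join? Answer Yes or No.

No

Common attributes: {F}; their closure is {F}.
R1 ⊄ {F} and R2 ⊄ {F}, so the split is lossy.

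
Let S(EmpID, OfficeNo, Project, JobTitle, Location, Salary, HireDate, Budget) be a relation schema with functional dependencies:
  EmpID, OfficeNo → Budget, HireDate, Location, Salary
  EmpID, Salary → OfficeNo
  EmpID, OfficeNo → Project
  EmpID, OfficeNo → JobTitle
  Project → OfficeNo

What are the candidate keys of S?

Attributes never on any right-hand side: {EmpID} — every candidate key must contain it.
{EmpID, OfficeNo}⁺ = {Budget, EmpID, HireDate, JobTitle, Location, OfficeNo, Project, Salary} — all of the relation — so {EmpID, OfficeNo} is a candidate key.
{EmpID, Project}⁺ = {Budget, EmpID, HireDate, JobTitle, Location, OfficeNo, Project, Salary} — all of the relation — so {EmpID, Project} is a candidate key.
{EmpID, Salary}⁺ = {Budget, EmpID, HireDate, JobTitle, Location, OfficeNo, Project, Salary} — all of the relation — so {EmpID, Salary} is a candidate key.
These are minimal and exhaustive — every other superkey contains one of them.

{EmpID, OfficeNo}, {EmpID, Project}, {EmpID, Salary}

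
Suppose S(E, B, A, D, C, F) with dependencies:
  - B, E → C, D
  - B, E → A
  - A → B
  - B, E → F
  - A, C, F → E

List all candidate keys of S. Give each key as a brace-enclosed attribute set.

Closure of {A, E} is {A, B, C, D, E, F}, the whole schema; {A, E} is a candidate key.
Closure of {B, E} is {A, B, C, D, E, F}, the whole schema; {B, E} is a candidate key.
Closure of {A, C, F} is {A, B, C, D, E, F}, the whole schema; {A, C, F} is a candidate key.
No proper subset of any of these is a key, and no other minimal superkey exists.

{A, C, F}, {A, E}, {B, E}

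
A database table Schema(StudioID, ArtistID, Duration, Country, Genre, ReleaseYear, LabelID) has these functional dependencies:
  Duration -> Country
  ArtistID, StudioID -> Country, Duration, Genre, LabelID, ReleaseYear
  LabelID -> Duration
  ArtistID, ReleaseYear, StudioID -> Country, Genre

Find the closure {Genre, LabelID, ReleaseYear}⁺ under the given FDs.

Start with {Genre, LabelID, ReleaseYear}.
LabelID -> Duration applies; add {Duration} → now {Duration, Genre, LabelID, ReleaseYear}.
Duration -> Country applies; add {Country} → now {Country, Duration, Genre, LabelID, ReleaseYear}.
No further FD applies.

{Country, Duration, Genre, LabelID, ReleaseYear}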